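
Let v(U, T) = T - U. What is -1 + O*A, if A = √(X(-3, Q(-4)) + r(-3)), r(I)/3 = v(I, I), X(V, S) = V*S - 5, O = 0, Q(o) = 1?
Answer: -1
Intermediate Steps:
X(V, S) = -5 + S*V (X(V, S) = S*V - 5 = -5 + S*V)
r(I) = 0 (r(I) = 3*(I - I) = 3*0 = 0)
A = 2*I*√2 (A = √((-5 + 1*(-3)) + 0) = √((-5 - 3) + 0) = √(-8 + 0) = √(-8) = 2*I*√2 ≈ 2.8284*I)
-1 + O*A = -1 + 0*(2*I*√2) = -1 + 0 = -1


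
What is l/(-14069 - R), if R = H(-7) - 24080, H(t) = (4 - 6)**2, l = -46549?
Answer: -46549/10007 ≈ -4.6516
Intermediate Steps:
H(t) = 4 (H(t) = (-2)**2 = 4)
R = -24076 (R = 4 - 24080 = -24076)
l/(-14069 - R) = -46549/(-14069 - 1*(-24076)) = -46549/(-14069 + 24076) = -46549/10007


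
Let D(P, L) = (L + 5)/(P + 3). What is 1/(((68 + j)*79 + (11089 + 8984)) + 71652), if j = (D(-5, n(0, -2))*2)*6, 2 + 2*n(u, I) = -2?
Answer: 1/95675 ≈ 1.0452e-5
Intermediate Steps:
n(u, I) = -2 (n(u, I) = -1 + (1/2)*(-2) = -1 - 1 = -2)
D(P, L) = (5 + L)/(3 + P)
j = -18 (j = (((5 - 2)/(3 - 5))*2)*6 = ((3/(-2))*2)*6 = (-1/2*3*2)*6 = -3/2*2*6 = -3*6 = -18)
1/(((68 + j)*79 + (11089 + 8984)) + 71652) = 1/(((68 - 18)*79 + (11089 + 8984)) + 71652) = 1/((50*79 + 20073) + 71652) = 1/((3950 + 20073) + 71652) = 1/(24023 + 71652) = 1/95675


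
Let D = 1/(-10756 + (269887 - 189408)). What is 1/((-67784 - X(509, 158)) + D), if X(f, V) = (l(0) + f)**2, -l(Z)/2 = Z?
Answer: -69723/22790008394 ≈ -3.0594e-6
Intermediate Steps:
D = 1/69723 (D = 1/(-10756 + 80479) = 1/69723 ≈ 1.4342e-5)
l(Z) = -2*Z
X(f, V) = f**2 (X(f, V) = (-2*0 + f)**2 = (0 + f)**2 = f**2)
1/((-67784 - X(509, 158)) + D) = 1/((-67784 - 1*509**2) + 1/69723) = 1/((-67784 - 1*259081) + 1/69723) = 1/((-67784 - 259081) + 1/69723) = 1/(-326865 + 1/69723) = 1/(-22790008394/69723) = -69723/22790008394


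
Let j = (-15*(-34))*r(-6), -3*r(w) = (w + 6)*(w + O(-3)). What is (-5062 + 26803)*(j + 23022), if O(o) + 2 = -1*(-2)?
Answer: 500521302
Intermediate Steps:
O(o) = 0 (O(o) = -2 - 1*(-2) = -2 + 2 = 0)
r(w) = -w*(6 + w)/3 (r(w) = -(w + 6)*(w + 0)/3 = -(6 + w)*w/3 = -w*(6 + w)/3)
j = 0 (j = (-15*(-34))*((1/3)*(-6)*(-6 - 1*(-6))) = 510*((1/3)*(-6)*(-6 + 6)) = 510*((1/3)*(-6)*0) = 510*0 = 0)
(-5062 + 26803)*(j + 23022) = (-5062 + 26803)*(0 + 23022) = 21741*23022 = 500521302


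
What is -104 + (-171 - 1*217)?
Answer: -492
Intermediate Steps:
-104 + (-171 - 1*217) = -104 + (-171 - 217) = -104 - 388 = -492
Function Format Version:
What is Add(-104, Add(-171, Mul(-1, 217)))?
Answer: -492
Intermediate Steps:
Add(-104, Add(-171, Mul(-1, 217))) = Add(-104, Add(-171, -217)) = Add(-104, -388) = -492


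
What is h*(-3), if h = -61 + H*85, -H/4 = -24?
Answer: -24297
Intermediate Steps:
H = 96 (H = -4*(-24) = 96)
h = 8099 (h = -61 + 96*85 = -61 + 8160 = 8099)
h*(-3) = 8099*(-3) = -24297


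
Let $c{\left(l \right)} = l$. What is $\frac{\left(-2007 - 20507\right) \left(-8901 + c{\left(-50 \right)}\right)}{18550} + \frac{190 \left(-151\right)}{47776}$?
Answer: $\frac{2406855440541}{221561200} \approx 10863.0$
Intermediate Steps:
$\frac{\left(-2007 - 20507\right) \left(-8901 + c{\left(-50 \right)}\right)}{18550} + \frac{190 \left(-151\right)}{47776} = \frac{\left(-2007 - 20507\right) \left(-8901 - 50\right)}{18550} + \frac{190 \left(-151\right)}{47776} = \left(-22514\right) \left(-8951\right) \frac{1}{18550} - \frac{14345}{23888} = 201522814 \cdot \frac{1}{18550} - \frac{14345}{23888} = \frac{100761407}{9275} - \frac{14345}{23888} = \frac{2406855440541}{221561200}$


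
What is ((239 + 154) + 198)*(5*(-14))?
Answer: -41370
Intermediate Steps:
((239 + 154) + 198)*(5*(-14)) = (393 + 198)*(-70) = 591*(-70) = -41370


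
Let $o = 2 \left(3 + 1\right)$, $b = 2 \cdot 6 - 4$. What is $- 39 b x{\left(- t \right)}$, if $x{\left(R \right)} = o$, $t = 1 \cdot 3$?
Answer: $-2496$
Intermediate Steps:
$t = 3$
$b = 8$ ($b = 12 - 4 = 8$)
$o = 8$ ($o = 2 \cdot 4 = 8$)
$x{\left(R \right)} = 8$
$- 39 b x{\left(- t \right)} = \left(-39\right) 8 \cdot 8 = \left(-312\right) 8 = -2496$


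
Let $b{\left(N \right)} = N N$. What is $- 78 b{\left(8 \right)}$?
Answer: $-4992$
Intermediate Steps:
$b{\left(N \right)} = N^{2}$
$- 78 b{\left(8 \right)} = - 78 \cdot 8^{2} = \left(-78\right) 64 = -4992$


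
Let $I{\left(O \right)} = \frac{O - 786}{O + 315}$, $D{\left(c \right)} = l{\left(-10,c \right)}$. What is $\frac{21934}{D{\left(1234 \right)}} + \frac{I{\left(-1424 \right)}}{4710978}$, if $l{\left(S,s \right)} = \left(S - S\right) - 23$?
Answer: $- \frac{57296812934719}{60081457923} \approx -953.65$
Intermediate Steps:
$l{\left(S,s \right)} = -23$ ($l{\left(S,s \right)} = 0 - 23 = -23$)
$D{\left(c \right)} = -23$
$I{\left(O \right)} = \frac{-786 + O}{315 + O}$
$\frac{21934}{D{\left(1234 \right)}} + \frac{I{\left(-1424 \right)}}{4710978} = \frac{21934}{-23} + \frac{\frac{1}{315 - 1424} \left(-786 - 1424\right)}{4710978} = 21934 \left(- \frac{1}{23}\right) + \frac{1}{-1109} \left(-2210\right) \frac{1}{4710978} = - \frac{21934}{23} + \left(- \frac{1}{1109}\right) \left(-2210\right) \frac{1}{4710978} = - \frac{21934}{23} + \frac{2210}{1109} \cdot \frac{1}{4710978} = - \frac{21934}{23} + \frac{1105}{2612237301} = - \frac{57296812934719}{60081457923}$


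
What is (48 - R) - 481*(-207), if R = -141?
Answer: 99756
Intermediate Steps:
(48 - R) - 481*(-207) = (48 - 1*(-141)) - 481*(-207) = (48 + 141) + 99567 = 189 + 99567 = 99756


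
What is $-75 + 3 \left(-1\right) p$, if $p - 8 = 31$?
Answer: $-192$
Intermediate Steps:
$p = 39$ ($p = 8 + 31 = 39$)
$-75 + 3 \left(-1\right) p = -75 + 3 \left(-1\right) 39 = -75 - 117 = -192$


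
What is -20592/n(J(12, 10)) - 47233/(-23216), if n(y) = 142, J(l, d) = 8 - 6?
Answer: -235678393/1648336 ≈ -142.98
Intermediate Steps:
J(l, d) = 2
-20592/n(J(12, 10)) - 47233/(-23216) = -20592/142 - 47233/(-23216) = -20592*1/142 - 47233*(-1/23216) = -10296/71 + 47233/23216 = -235678393/1648336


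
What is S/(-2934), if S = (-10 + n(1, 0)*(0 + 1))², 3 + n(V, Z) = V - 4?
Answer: -128/1467 ≈ -0.087253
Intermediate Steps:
n(V, Z) = -7 + V (n(V, Z) = -3 + (V - 4) = -3 + (-4 + V) = -7 + V)
S = 256 (S = (-10 + (-7 + 1)*(0 + 1))² = (-10 - 6*1)² = (-10 - 6)² = (-16)² = 256)
S/(-2934) = 256/(-2934) = 256*(-1/2934) = -128/1467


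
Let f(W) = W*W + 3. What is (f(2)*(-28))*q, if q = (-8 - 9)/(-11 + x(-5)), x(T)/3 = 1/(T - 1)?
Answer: -6664/23 ≈ -289.74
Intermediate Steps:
f(W) = 3 + W² (f(W) = W² + 3 = 3 + W²)
x(T) = 3/(-1 + T) (x(T) = 3/(T - 1) = 3/(-1 + T))
q = 34/23 (q = (-8 - 9)/(-11 + 3/(-1 - 5)) = -17/(-11 + 3/(-6)) = -17/(-11 + 3*(-⅙)) = -17/(-11 - ½) = -17/(-23/2) = -17*(-2/23) = 34/23 ≈ 1.4783)
(f(2)*(-28))*q = ((3 + 2²)*(-28))*(34/23) = ((3 + 4)*(-28))*(34/23) = (7*(-28))*(34/23) = -196*34/23 = -6664/23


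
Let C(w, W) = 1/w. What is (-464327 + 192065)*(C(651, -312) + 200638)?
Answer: -11853864475606/217 ≈ -5.4626e+10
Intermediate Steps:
(-464327 + 192065)*(C(651, -312) + 200638) = (-464327 + 192065)*(1/651 + 200638) = -272262*(1/651 + 200638) = -272262*130615339/651 = -11853864475606/217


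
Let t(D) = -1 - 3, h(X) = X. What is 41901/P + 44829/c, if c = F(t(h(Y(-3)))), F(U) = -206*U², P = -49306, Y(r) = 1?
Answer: -1174222185/81256288 ≈ -14.451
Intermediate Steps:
t(D) = -4
c = -3296 (c = -206*(-4)² = -206*16 = -3296)
41901/P + 44829/c = 41901/(-49306) + 44829/(-3296) = 41901*(-1/49306) + 44829*(-1/3296) = -41901/49306 - 44829/3296 = -1174222185/81256288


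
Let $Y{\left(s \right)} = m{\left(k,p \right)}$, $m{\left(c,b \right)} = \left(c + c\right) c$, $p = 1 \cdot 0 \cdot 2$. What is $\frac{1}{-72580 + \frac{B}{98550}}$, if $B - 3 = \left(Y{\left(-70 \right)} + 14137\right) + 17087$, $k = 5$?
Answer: $- \frac{98550}{7152727723} \approx -1.3778 \cdot 10^{-5}$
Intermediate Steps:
$p = 0$ ($p = 0 \cdot 2 = 0$)
$m{\left(c,b \right)} = 2 c^{2}$ ($m{\left(c,b \right)} = 2 c c = 2 c^{2}$)
$Y{\left(s \right)} = 50$ ($Y{\left(s \right)} = 2 \cdot 5^{2} = 2 \cdot 25 = 50$)
$B = 31277$ ($B = 3 + \left(\left(50 + 14137\right) + 17087\right) = 3 + \left(14187 + 17087\right) = 3 + 31274 = 31277$)
$\frac{1}{-72580 + \frac{B}{98550}} = \frac{1}{-72580 + \frac{31277}{98550}} = \frac{1}{- \frac{7152727723}{98550}} = - \frac{98550}{7152727723}$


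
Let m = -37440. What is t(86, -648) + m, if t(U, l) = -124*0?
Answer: -37440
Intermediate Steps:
t(U, l) = 0
t(86, -648) + m = 0 - 37440 = -37440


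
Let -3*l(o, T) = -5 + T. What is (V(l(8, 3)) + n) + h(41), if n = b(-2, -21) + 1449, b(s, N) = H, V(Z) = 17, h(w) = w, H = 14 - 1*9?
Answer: 1512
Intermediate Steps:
l(o, T) = 5/3 - T/3 (l(o, T) = -(-5 + T)/3 = 5/3 - T/3)
H = 5 (H = 14 - 9 = 5)
b(s, N) = 5
n = 1454 (n = 5 + 1449 = 1454)
(V(l(8, 3)) + n) + h(41) = (17 + 1454) + 41 = 1471 + 41 = 1512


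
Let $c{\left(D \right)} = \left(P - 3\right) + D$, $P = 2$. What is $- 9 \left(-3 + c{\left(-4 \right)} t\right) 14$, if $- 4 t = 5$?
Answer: $- \frac{819}{2} \approx -409.5$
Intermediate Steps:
$c{\left(D \right)} = -1 + D$ ($c{\left(D \right)} = \left(2 - 3\right) + D = -1 + D$)
$t = - \frac{5}{4}$ ($t = \left(- \frac{1}{4}\right) 5 = - \frac{5}{4} \approx -1.25$)
$- 9 \left(-3 + c{\left(-4 \right)} t\right) 14 = - 9 \left(-3 + \left(-1 - 4\right) \left(- \frac{5}{4}\right)\right) 14 = - 9 \left(-3 - - \frac{25}{4}\right) 14 = - 9 \left(-3 + \frac{25}{4}\right) 14 = \left(-9\right) \frac{13}{4} \cdot 14 = \left(- \frac{117}{4}\right) 14 = - \frac{819}{2}$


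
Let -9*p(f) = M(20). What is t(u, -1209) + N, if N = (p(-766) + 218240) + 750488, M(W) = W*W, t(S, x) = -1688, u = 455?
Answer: 8702960/9 ≈ 9.6700e+5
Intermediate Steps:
M(W) = W²
p(f) = -400/9 (p(f) = -⅑*20² = -⅑*400 = -400/9)
N = 8718152/9 (N = (-400/9 + 218240) + 750488 = 1963760/9 + 750488 = 8718152/9 ≈ 9.6868e+5)
t(u, -1209) + N = -1688 + 8718152/9 = 8702960/9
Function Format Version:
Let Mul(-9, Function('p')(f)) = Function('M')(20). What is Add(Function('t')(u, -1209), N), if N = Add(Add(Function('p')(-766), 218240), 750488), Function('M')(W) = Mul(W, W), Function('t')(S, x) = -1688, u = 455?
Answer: Rational(8702960, 9) ≈ 9.6700e+5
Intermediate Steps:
Function('M')(W) = Pow(W, 2)
Function('p')(f) = Rational(-400, 9) (Function('p')(f) = Mul(Rational(-1, 9), Pow(20, 2)) = Mul(Rational(-1, 9), 400) = Rational(-400, 9))
N = Rational(8718152, 9) (N = Add(Add(Rational(-400, 9), 218240), 750488) = Add(Rational(1963760, 9), 750488) = Rational(8718152, 9) ≈ 9.6868e+5)
Add(Function('t')(u, -1209), N) = Add(-1688, Rational(8718152, 9)) = Rational(8702960, 9)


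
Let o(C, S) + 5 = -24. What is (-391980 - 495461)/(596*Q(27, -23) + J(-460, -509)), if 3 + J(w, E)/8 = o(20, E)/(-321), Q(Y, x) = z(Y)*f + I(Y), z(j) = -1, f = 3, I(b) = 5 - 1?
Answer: -284868561/183844 ≈ -1549.5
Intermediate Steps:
o(C, S) = -29 (o(C, S) = -5 - 24 = -29)
I(b) = 4
Q(Y, x) = 1 (Q(Y, x) = -1*3 + 4 = -3 + 4 = 1)
J(w, E) = -7472/321 (J(w, E) = -24 + 8*(-29/(-321)) = -24 + 8*(-29*(-1/321)) = -24 + 8*(29/321) = -24 + 232/321 = -7472/321)
(-391980 - 495461)/(596*Q(27, -23) + J(-460, -509)) = (-391980 - 495461)/(596*1 - 7472/321) = -887441/(596 - 7472/321) = -887441/183844/321 = -887441*321/183844 = -284868561/183844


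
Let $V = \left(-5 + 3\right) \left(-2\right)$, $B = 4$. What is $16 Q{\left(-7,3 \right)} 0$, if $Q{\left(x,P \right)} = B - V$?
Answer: $0$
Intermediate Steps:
$V = 4$ ($V = \left(-2\right) \left(-2\right) = 4$)
$Q{\left(x,P \right)} = 0$ ($Q{\left(x,P \right)} = 4 - 4 = 0$)
$16 Q{\left(-7,3 \right)} 0 = 16 \cdot 0 \cdot 0 = 0 \cdot 0 = 0$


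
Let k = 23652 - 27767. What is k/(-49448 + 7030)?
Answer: 4115/42418 ≈ 0.097011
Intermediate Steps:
k = -4115
k/(-49448 + 7030) = -4115/(-49448 + 7030) = -4115/(-42418) = -4115*(-1/42418) = 4115/42418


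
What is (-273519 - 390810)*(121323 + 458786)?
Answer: -385383231861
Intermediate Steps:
(-273519 - 390810)*(121323 + 458786) = -664329*580109 = -385383231861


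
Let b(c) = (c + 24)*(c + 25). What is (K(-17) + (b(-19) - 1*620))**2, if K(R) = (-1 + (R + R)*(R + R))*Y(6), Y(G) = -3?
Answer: 16443025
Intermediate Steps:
b(c) = (24 + c)*(25 + c)
K(R) = 3 - 12*R**2 (K(R) = (-1 + (R + R)*(R + R))*(-3) = (-1 + (2*R)*(2*R))*(-3) = (-1 + 4*R**2)*(-3) = 3 - 12*R**2)
(K(-17) + (b(-19) - 1*620))**2 = ((3 - 12*(-17)**2) + ((600 + (-19)**2 + 49*(-19)) - 1*620))**2 = ((3 - 12*289) + ((600 + 361 - 931) - 620))**2 = ((3 - 3468) + (30 - 620))**2 = (-3465 - 590)**2 = (-4055)**2 = 16443025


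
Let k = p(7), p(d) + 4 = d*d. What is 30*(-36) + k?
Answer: -1035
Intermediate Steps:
p(d) = -4 + d² (p(d) = -4 + d*d = -4 + d²)
k = 45 (k = -4 + 7² = -4 + 49 = 45)
30*(-36) + k = 30*(-36) + 45 = -1080 + 45 = -1035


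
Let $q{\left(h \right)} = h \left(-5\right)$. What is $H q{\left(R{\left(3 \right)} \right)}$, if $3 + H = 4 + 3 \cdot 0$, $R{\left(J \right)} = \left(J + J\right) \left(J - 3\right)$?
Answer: $0$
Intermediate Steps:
$R{\left(J \right)} = 2 J \left(-3 + J\right)$
$H = 1$ ($H = -3 + \left(4 + 3 \cdot 0\right) = -3 + \left(4 + 0\right) = -3 + 4 = 1$)
$q{\left(h \right)} = - 5 h$
$H q{\left(R{\left(3 \right)} \right)} = 1 \left(- 5 \cdot 2 \cdot 3 \left(-3 + 3\right)\right) = 1 \left(- 5 \cdot 2 \cdot 3 \cdot 0\right) = 1 \left(\left(-5\right) 0\right) = 1 \cdot 0 = 0$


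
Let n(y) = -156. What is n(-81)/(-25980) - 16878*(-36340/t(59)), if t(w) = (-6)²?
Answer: 110657934689/6495 ≈ 1.7037e+7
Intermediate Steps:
t(w) = 36
n(-81)/(-25980) - 16878*(-36340/t(59)) = -156/(-25980) - 16878/(36/(-36340)) = -156*(-1/25980) - 16878/(36*(-1/36340)) = 13/2165 - 16878/(-9/9085) = 13/2165 - 16878*(-9085/9) = 13/2165 + 51112210/3 = 110657934689/6495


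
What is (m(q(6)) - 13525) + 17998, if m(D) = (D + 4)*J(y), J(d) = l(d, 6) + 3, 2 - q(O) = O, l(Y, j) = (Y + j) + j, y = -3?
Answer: 4473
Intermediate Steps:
l(Y, j) = Y + 2*j
q(O) = 2 - O
J(d) = 15 + d (J(d) = (d + 2*6) + 3 = (d + 12) + 3 = (12 + d) + 3 = 15 + d)
m(D) = 48 + 12*D (m(D) = (D + 4)*(15 - 3) = (4 + D)*12 = 48 + 12*D)
(m(q(6)) - 13525) + 17998 = ((48 + 12*(2 - 1*6)) - 13525) + 17998 = ((48 + 12*(2 - 6)) - 13525) + 17998 = ((48 + 12*(-4)) - 13525) + 17998 = ((48 - 48) - 13525) + 17998 = (0 - 13525) + 17998 = -13525 + 17998 = 4473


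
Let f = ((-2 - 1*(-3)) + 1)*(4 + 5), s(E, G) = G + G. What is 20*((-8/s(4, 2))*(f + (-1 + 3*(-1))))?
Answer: -560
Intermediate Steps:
s(E, G) = 2*G
f = 18 (f = ((-2 + 3) + 1)*9 = (1 + 1)*9 = 2*9 = 18)
20*((-8/s(4, 2))*(f + (-1 + 3*(-1)))) = 20*((-8/(2*2))*(18 + (-1 + 3*(-1)))) = 20*((-8/4)*(18 + (-1 - 3))) = 20*((-8*1/4)*(18 - 4)) = 20*(-2*14) = 20*(-28) = -560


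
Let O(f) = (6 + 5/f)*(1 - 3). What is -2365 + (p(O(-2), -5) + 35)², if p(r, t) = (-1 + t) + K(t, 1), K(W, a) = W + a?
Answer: -1740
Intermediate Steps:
O(f) = -12 - 10/f (O(f) = (6 + 5/f)*(-2) = -12 - 10/f)
p(r, t) = 2*t (p(r, t) = (-1 + t) + (t + 1) = (-1 + t) + (1 + t) = 2*t)
-2365 + (p(O(-2), -5) + 35)² = -2365 + (2*(-5) + 35)² = -2365 + (-10 + 35)² = -2365 + 25² = -2365 + 625 = -1740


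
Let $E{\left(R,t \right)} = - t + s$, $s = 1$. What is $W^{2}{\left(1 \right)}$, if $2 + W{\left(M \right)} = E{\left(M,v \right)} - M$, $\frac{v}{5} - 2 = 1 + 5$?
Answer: $1764$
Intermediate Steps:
$v = 40$ ($v = 10 + 5 \left(1 + 5\right) = 10 + 5 \cdot 6 = 10 + 30 = 40$)
$E{\left(R,t \right)} = 1 - t$ ($E{\left(R,t \right)} = - t + 1 = 1 - t$)
$W{\left(M \right)} = -41 - M$ ($W{\left(M \right)} = -2 - \left(39 + M\right) = -41 - M$)
$W^{2}{\left(1 \right)} = \left(-41 - 1\right)^{2} = \left(-42\right)^{2} = 1764$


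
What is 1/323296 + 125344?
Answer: 40523213825/323296 ≈ 1.2534e+5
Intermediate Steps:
1/323296 + 125344 = 40523213825/323296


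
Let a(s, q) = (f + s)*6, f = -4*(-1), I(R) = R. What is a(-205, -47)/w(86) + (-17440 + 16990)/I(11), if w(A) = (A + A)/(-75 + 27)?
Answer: 139842/473 ≈ 295.65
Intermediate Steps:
f = 4
w(A) = -A/24 (w(A) = (2*A)/(-48) = (2*A)*(-1/48) = -A/24)
a(s, q) = 24 + 6*s (a(s, q) = (4 + s)*6 = 24 + 6*s)
a(-205, -47)/w(86) + (-17440 + 16990)/I(11) = (24 + 6*(-205))/((-1/24*86)) + (-17440 + 16990)/11 = (24 - 1230)/(-43/12) - 450*1/11 = -1206*(-12/43) - 450/11 = 14472/43 - 450/11 = 139842/473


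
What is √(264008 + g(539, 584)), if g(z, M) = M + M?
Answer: 6*√7366 ≈ 514.95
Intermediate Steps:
g(z, M) = 2*M
√(264008 + g(539, 584)) = √(264008 + 2*584) = √(264008 + 1168) = √265176 = 6*√7366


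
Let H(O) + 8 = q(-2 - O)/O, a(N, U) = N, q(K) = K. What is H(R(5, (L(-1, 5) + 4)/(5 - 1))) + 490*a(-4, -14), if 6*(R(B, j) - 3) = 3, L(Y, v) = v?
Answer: -13787/7 ≈ -1969.6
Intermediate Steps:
R(B, j) = 7/2 (R(B, j) = 3 + (1/6)*3 = 3 + 1/2 = 7/2)
H(O) = -8 + (-2 - O)/O
H(R(5, (L(-1, 5) + 4)/(5 - 1))) + 490*a(-4, -14) = (-9 - 2/7/2) + 490*(-4) = (-9 - 2*2/7) - 1960 = (-9 - 4/7) - 1960 = -67/7 - 1960 = -13787/7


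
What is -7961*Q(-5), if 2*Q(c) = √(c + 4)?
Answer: -7961*I/2 ≈ -3980.5*I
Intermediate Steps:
Q(c) = √(4 + c)/2 (Q(c) = √(c + 4)/2 = √(4 + c)/2)
-7961*Q(-5) = -7961*√(4 - 5)/2 = -7961*√(-1)/2 = -7961*I/2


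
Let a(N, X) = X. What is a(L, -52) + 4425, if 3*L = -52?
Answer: 4373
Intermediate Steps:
L = -52/3 (L = (1/3)*(-52) = -52/3 ≈ -17.333)
a(L, -52) + 4425 = -52 + 4425 = 4373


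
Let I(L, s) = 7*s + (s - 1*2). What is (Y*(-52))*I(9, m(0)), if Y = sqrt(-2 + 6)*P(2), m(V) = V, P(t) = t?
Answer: 416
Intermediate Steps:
Y = 4 (Y = sqrt(-2 + 6)*2 = sqrt(4)*2 = 2*2 = 4)
I(L, s) = -2 + 8*s (I(L, s) = 7*s + (s - 2) = 7*s + (-2 + s) = -2 + 8*s)
(Y*(-52))*I(9, m(0)) = (4*(-52))*(-2 + 8*0) = -208*(-2 + 0) = -208*(-2) = 416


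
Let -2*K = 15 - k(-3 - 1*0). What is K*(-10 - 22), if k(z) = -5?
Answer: 320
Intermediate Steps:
K = -10 (K = -(15 - 1*(-5))/2 = -(15 + 5)/2 = -1/2*20 = -10)
K*(-10 - 22) = -10*(-10 - 22) = -10*(-32) = 320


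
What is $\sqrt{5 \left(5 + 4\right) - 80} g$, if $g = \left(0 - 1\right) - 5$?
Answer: $- 6 i \sqrt{35} \approx - 35.496 i$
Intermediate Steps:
$g = -6$ ($g = -1 - 5 = -6$)
$\sqrt{5 \left(5 + 4\right) - 80} g = \sqrt{5 \left(5 + 4\right) - 80} \left(-6\right) = \sqrt{5 \cdot 9 - 80} \left(-6\right) = \sqrt{45 - 80} \left(-6\right) = \sqrt{-35} \left(-6\right) = i \sqrt{35} \left(-6\right) = - 6 i \sqrt{35}$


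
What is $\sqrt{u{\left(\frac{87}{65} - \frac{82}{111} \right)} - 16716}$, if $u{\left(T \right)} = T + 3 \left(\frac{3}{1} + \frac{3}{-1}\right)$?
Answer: $\frac{i \sqrt{870140637795}}{7215} \approx 129.29 i$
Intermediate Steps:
$u{\left(T \right)} = T$ ($u{\left(T \right)} = T + 3 \left(3 \cdot 1 + 3 \left(-1\right)\right) = T + 3 \left(3 - 3\right) = T + 3 \cdot 0 = T + 0 = T$)
$\sqrt{u{\left(\frac{87}{65} - \frac{82}{111} \right)} - 16716} = \sqrt{\left(\frac{87}{65} - \frac{82}{111}\right) - 16716} = \sqrt{\frac{4327}{7215} - 16716} = \sqrt{- \frac{120601613}{7215}} = \frac{i \sqrt{870140637795}}{7215}$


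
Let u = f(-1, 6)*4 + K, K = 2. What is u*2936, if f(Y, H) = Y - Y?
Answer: 5872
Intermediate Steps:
f(Y, H) = 0
u = 2 (u = 0*4 + 2 = 0 + 2 = 2)
u*2936 = 2*2936 = 5872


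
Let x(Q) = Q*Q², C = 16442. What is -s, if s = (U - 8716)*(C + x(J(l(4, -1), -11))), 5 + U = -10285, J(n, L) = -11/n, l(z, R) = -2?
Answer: 1262635101/4 ≈ 3.1566e+8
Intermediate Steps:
U = -10290 (U = -5 - 10285 = -10290)
x(Q) = Q³
s = -1262635101/4 (s = (-10290 - 8716)*(16442 + (-11/(-2))³) = -19006*(16442 + (-11*(-½))³) = -19006*(16442 + (11/2)³) = -19006*(16442 + 1331/8) = -19006*132867/8 = -1262635101/4 ≈ -3.1566e+8)
-s = -1*(-1262635101/4) = 1262635101/4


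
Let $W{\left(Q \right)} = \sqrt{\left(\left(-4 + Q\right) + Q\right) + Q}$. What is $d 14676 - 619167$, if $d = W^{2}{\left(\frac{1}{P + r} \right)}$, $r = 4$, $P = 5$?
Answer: $-672979$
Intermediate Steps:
$W{\left(Q \right)} = \sqrt{-4 + 3 Q}$ ($W{\left(Q \right)} = \sqrt{\left(-4 + 2 Q\right) + Q} = \sqrt{-4 + 3 Q}$)
$d = - \frac{11}{3}$ ($d = \left(\sqrt{-4 + \frac{3}{5 + 4}}\right)^{2} = \left(\sqrt{-4 + \frac{3}{9}}\right)^{2} = \left(\sqrt{-4 + 3 \cdot \frac{1}{9}}\right)^{2} = \left(\sqrt{-4 + \frac{1}{3}}\right)^{2} = \left(\sqrt{- \frac{11}{3}}\right)^{2} = \left(\frac{i \sqrt{33}}{3}\right)^{2} = - \frac{11}{3} \approx -3.6667$)
$d 14676 - 619167 = \left(- \frac{11}{3}\right) 14676 - 619167 = -53812 - 619167 = -672979$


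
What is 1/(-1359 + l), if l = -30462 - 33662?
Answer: -1/65483 ≈ -1.5271e-5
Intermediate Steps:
l = -64124
1/(-1359 + l) = 1/(-1359 - 64124) = 1/(-65483) = -1/65483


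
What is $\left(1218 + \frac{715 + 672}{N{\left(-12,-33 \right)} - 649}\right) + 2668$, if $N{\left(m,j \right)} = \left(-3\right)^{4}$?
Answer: $\frac{2205861}{568} \approx 3883.6$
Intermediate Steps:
$N{\left(m,j \right)} = 81$
$\left(1218 + \frac{715 + 672}{N{\left(-12,-33 \right)} - 649}\right) + 2668 = \left(1218 + \frac{715 + 672}{81 - 649}\right) + 2668 = \left(1218 + \frac{1387}{-568}\right) + 2668 = \left(1218 + 1387 \left(- \frac{1}{568}\right)\right) + 2668 = \left(1218 - \frac{1387}{568}\right) + 2668 = \frac{690437}{568} + 2668 = \frac{2205861}{568}$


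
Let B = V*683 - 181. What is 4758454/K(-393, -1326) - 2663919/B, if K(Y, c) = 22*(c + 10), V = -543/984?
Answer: 4071083755225/882992572 ≈ 4610.6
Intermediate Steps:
V = -181/328 (V = -543*1/984 = -181/328 ≈ -0.55183)
B = -182991/328 (B = -181/328*683 - 181 = -123623/328 - 181 = -182991/328 ≈ -557.90)
K(Y, c) = 220 + 22*c (K(Y, c) = 22*(10 + c) = 220 + 22*c)
4758454/K(-393, -1326) - 2663919/B = 4758454/(220 + 22*(-1326)) - 2663919/(-182991/328) = 4758454/(220 - 29172) - 2663919*(-328/182991) = 4758454/(-28952) + 291255144/60997 = 4758454*(-1/28952) + 291255144/60997 = -2379227/14476 + 291255144/60997 = 4071083755225/882992572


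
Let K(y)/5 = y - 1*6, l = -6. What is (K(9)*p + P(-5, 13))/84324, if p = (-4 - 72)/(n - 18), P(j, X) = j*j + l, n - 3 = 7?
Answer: 323/168648 ≈ 0.0019152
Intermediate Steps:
n = 10 (n = 3 + 7 = 10)
P(j, X) = -6 + j² (P(j, X) = j*j - 6 = j² - 6 = -6 + j²)
K(y) = -30 + 5*y (K(y) = 5*(y - 1*6) = 5*(y - 6) = 5*(-6 + y) = -30 + 5*y)
p = 19/2 (p = (-4 - 72)/(10 - 18) = -76/(-8) = -76*(-⅛) = 19/2 ≈ 9.5000)
(K(9)*p + P(-5, 13))/84324 = ((-30 + 5*9)*(19/2) + (-6 + (-5)²))/84324 = ((-30 + 45)*(19/2) + (-6 + 25))*(1/84324) = (15*(19/2) + 19)*(1/84324) = (285/2 + 19)*(1/84324) = (323/2)*(1/84324) = 323/168648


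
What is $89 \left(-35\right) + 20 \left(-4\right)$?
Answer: $-3195$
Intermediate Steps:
$89 \left(-35\right) + 20 \left(-4\right) = -3115 - 80 = -3195$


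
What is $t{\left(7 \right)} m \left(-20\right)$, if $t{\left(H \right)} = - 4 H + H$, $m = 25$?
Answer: $10500$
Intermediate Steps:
$t{\left(H \right)} = - 3 H$
$t{\left(7 \right)} m \left(-20\right) = \left(-3\right) 7 \cdot 25 \left(-20\right) = \left(-21\right) 25 \left(-20\right) = \left(-525\right) \left(-20\right) = 10500$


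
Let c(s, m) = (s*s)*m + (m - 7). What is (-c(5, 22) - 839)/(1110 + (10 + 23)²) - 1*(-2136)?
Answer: 1565220/733 ≈ 2135.4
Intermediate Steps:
c(s, m) = -7 + m + m*s² (c(s, m) = s²*m + (-7 + m) = m*s² + (-7 + m) = -7 + m + m*s²)
(-c(5, 22) - 839)/(1110 + (10 + 23)²) - 1*(-2136) = (-(-7 + 22 + 22*5²) - 839)/(1110 + (10 + 23)²) - 1*(-2136) = (-(-7 + 22 + 22*25) - 839)/(1110 + 33²) + 2136 = (-(-7 + 22 + 550) - 839)/(1110 + 1089) + 2136 = (-1*565 - 839)/2199 + 2136 = (-565 - 839)*(1/2199) + 2136 = -1404*1/2199 + 2136 = -468/733 + 2136 = 1565220/733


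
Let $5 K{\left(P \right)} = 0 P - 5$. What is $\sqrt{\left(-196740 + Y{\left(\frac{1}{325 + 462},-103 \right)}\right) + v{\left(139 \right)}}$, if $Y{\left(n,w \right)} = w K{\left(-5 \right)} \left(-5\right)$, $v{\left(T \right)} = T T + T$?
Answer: $9 i \sqrt{2195} \approx 421.66 i$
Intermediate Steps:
$K{\left(P \right)} = -1$ ($K{\left(P \right)} = \frac{0 P - 5}{5} = \frac{0 - 5}{5} = \frac{1}{5} \left(-5\right) = -1$)
$v{\left(T \right)} = T + T^{2}$ ($v{\left(T \right)} = T^{2} + T = T + T^{2}$)
$Y{\left(n,w \right)} = 5 w$ ($Y{\left(n,w \right)} = w \left(-1\right) \left(-5\right) = - w \left(-5\right) = 5 w$)
$\sqrt{\left(-196740 + Y{\left(\frac{1}{325 + 462},-103 \right)}\right) + v{\left(139 \right)}} = \sqrt{\left(-196740 + 5 \left(-103\right)\right) + 139 \left(1 + 139\right)} = \sqrt{\left(-196740 - 515\right) + 139 \cdot 140} = \sqrt{-197255 + 19460} = \sqrt{-177795} = 9 i \sqrt{2195}$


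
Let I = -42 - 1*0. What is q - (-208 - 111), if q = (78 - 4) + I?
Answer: 351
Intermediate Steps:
I = -42 (I = -42 + 0 = -42)
q = 32 (q = (78 - 4) - 42 = 74 - 42 = 32)
q - (-208 - 111) = 32 - (-208 - 111) = 32 - 1*(-319) = 32 + 319 = 351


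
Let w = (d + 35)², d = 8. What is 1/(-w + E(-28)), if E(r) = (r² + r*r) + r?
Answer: -1/309 ≈ -0.0032362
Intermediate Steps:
E(r) = r + 2*r² (E(r) = (r² + r²) + r = 2*r² + r = r + 2*r²)
w = 1849 (w = (8 + 35)² = 43² = 1849)
1/(-w + E(-28)) = 1/(-1*1849 - 28*(1 + 2*(-28))) = 1/(-1849 - 28*(1 - 56)) = 1/(-1849 - 28*(-55)) = 1/(-1849 + 1540) = 1/(-309) = -1/309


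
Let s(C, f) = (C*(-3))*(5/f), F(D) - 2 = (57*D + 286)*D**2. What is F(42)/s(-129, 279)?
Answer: 146553182/215 ≈ 6.8164e+5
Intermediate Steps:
F(D) = 2 + D**2*(286 + 57*D) (F(D) = 2 + (57*D + 286)*D**2 = 2 + (286 + 57*D)*D**2 = 2 + D**2*(286 + 57*D))
s(C, f) = -15*C/f (s(C, f) = (-3*C)*(5/f) = -15*C/f)
F(42)/s(-129, 279) = (2 + 57*42**3 + 286*42**2)/((-15*(-129)/279)) = (2 + 57*74088 + 286*1764)/((-15*(-129)*1/279)) = (2 + 4223016 + 504504)/(215/31) = 4727522*(31/215) = 146553182/215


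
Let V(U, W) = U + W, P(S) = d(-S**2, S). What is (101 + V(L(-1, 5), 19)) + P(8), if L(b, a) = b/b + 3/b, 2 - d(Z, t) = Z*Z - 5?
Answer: -3971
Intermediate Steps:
d(Z, t) = 7 - Z**2 (d(Z, t) = 2 - (Z*Z - 5) = 2 - (Z**2 - 5) = 2 - (-5 + Z**2) = 2 + (5 - Z**2) = 7 - Z**2)
L(b, a) = 1 + 3/b
P(S) = 7 - S**4 (P(S) = 7 - (-S**2)**2 = 7 - S**4)
(101 + V(L(-1, 5), 19)) + P(8) = (101 + ((3 - 1)/(-1) + 19)) + (7 - 1*8**4) = (101 + (-1*2 + 19)) + (7 - 1*4096) = (101 + (-2 + 19)) + (7 - 4096) = (101 + 17) - 4089 = 118 - 4089 = -3971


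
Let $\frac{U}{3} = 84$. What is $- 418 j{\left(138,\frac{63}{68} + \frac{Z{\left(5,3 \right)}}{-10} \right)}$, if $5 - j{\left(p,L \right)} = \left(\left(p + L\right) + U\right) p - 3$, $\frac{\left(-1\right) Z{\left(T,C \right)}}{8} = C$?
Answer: $\frac{1928250511}{85} \approx 2.2685 \cdot 10^{7}$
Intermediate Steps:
$U = 252$ ($U = 3 \cdot 84 = 252$)
$Z{\left(T,C \right)} = - 8 C$
$j{\left(p,L \right)} = 8 - p \left(252 + L + p\right)$ ($j{\left(p,L \right)} = 5 - \left(\left(\left(p + L\right) + 252\right) p - 3\right) = 5 - \left(\left(\left(L + p\right) + 252\right) p - 3\right) = 5 - \left(\left(252 + L + p\right) p - 3\right) = 5 - \left(p \left(252 + L + p\right) - 3\right) = 5 - \left(-3 + p \left(252 + L + p\right)\right) = 8 - p \left(252 + L + p\right)$)
$- 418 j{\left(138,\frac{63}{68} + \frac{Z{\left(5,3 \right)}}{-10} \right)} = - 418 \left(8 - 138^{2} - 34776 - \left(\frac{63}{68} + \frac{\left(-8\right) 3}{-10}\right) 138\right) = - 418 \left(8 - 19044 - 34776 - \left(63 \cdot \frac{1}{68} - - \frac{12}{5}\right) 138\right) = - 418 \left(8 - 19044 - 34776 - \left(\frac{63}{68} + \frac{12}{5}\right) 138\right) = - 418 \left(8 - 19044 - 34776 - \frac{1131}{340} \cdot 138\right) = - 418 \left(8 - 19044 - 34776 - \frac{78039}{170}\right) = \left(-418\right) \left(- \frac{9226079}{170}\right) = \frac{1928250511}{85}$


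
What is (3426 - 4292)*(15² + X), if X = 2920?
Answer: -2723570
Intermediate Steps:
(3426 - 4292)*(15² + X) = (3426 - 4292)*(15² + 2920) = -866*(225 + 2920) = -866*3145 = -2723570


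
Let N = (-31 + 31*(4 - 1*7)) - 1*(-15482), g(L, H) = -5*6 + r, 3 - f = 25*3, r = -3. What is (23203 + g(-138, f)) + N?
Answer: 38528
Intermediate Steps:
f = -72 (f = 3 - 25*3 = 3 - 1*75 = 3 - 75 = -72)
g(L, H) = -33 (g(L, H) = -5*6 - 3 = -30 - 3 = -33)
N = 15358 (N = (-31 + 31*(4 - 7)) + 15482 = (-31 + 31*(-3)) + 15482 = (-31 - 93) + 15482 = -124 + 15482 = 15358)
(23203 + g(-138, f)) + N = (23203 - 33) + 15358 = 23170 + 15358 = 38528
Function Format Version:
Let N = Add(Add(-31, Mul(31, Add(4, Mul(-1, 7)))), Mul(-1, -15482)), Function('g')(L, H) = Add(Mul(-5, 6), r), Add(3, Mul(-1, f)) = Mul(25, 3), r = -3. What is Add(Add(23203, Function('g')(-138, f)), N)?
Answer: 38528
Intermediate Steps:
f = -72 (f = Add(3, Mul(-1, Mul(25, 3))) = Add(3, Mul(-1, 75)) = Add(3, -75) = -72)
Function('g')(L, H) = -33 (Function('g')(L, H) = Add(Mul(-5, 6), -3) = Add(-30, -3) = -33)
N = 15358 (N = Add(Add(-31, Mul(31, Add(4, -7))), 15482) = Add(Add(-31, Mul(31, -3)), 15482) = Add(Add(-31, -93), 15482) = Add(-124, 15482) = 15358)
Add(Add(23203, Function('g')(-138, f)), N) = Add(Add(23203, -33), 15358) = Add(23170, 15358) = 38528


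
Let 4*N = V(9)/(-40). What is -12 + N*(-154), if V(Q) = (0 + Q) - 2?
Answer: -421/80 ≈ -5.2625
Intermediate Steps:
V(Q) = -2 + Q (V(Q) = Q - 2 = -2 + Q)
N = -7/160 (N = ((-2 + 9)/(-40))/4 = (7*(-1/40))/4 = (¼)*(-7/40) = -7/160 ≈ -0.043750)
-12 + N*(-154) = -12 - 7/160*(-154) = -12 + 539/80 = -421/80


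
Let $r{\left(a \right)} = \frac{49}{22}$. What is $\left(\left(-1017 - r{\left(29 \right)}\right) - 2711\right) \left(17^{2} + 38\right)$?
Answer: $- \frac{26835255}{22} \approx -1.2198 \cdot 10^{6}$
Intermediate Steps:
$r{\left(a \right)} = \frac{49}{22}$ ($r{\left(a \right)} = 49 \cdot \frac{1}{22} = \frac{49}{22}$)
$\left(\left(-1017 - r{\left(29 \right)}\right) - 2711\right) \left(17^{2} + 38\right) = \left(\left(-1017 - \frac{49}{22}\right) - 2711\right) \left(17^{2} + 38\right) = \left(\left(-1017 - \frac{49}{22}\right) - 2711\right) \left(289 + 38\right) = \left(- \frac{22423}{22} - 2711\right) 327 = \left(- \frac{82065}{22}\right) 327 = - \frac{26835255}{22}$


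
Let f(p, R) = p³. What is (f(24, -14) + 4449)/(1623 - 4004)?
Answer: -18273/2381 ≈ -7.6745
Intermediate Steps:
(f(24, -14) + 4449)/(1623 - 4004) = (24³ + 4449)/(1623 - 4004) = (13824 + 4449)/(-2381) = 18273*(-1/2381) = -18273/2381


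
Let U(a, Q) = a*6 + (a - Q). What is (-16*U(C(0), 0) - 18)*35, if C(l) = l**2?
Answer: -630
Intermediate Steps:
U(a, Q) = -Q + 7*a (U(a, Q) = 6*a + (a - Q) = -Q + 7*a)
(-16*U(C(0), 0) - 18)*35 = (-16*(-1*0 + 7*0**2) - 18)*35 = (-16*(0 + 7*0) - 18)*35 = (-16*(0 + 0) - 18)*35 = (-16*0 - 18)*35 = (0 - 18)*35 = -18*35 = -630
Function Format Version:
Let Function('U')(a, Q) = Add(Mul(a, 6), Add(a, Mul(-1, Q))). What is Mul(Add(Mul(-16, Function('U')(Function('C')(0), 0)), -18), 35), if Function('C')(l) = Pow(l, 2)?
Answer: -630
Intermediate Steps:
Function('U')(a, Q) = Add(Mul(-1, Q), Mul(7, a)) (Function('U')(a, Q) = Add(Mul(6, a), Add(a, Mul(-1, Q))) = Add(Mul(-1, Q), Mul(7, a)))
Mul(Add(Mul(-16, Function('U')(Function('C')(0), 0)), -18), 35) = Mul(Add(Mul(-16, Add(Mul(-1, 0), Mul(7, Pow(0, 2)))), -18), 35) = Mul(Add(Mul(-16, Add(0, Mul(7, 0))), -18), 35) = Mul(Add(Mul(-16, Add(0, 0)), -18), 35) = Mul(Add(Mul(-16, 0), -18), 35) = Mul(Add(0, -18), 35) = Mul(-18, 35) = -630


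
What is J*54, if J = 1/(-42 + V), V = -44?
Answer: -27/43 ≈ -0.62791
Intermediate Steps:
J = -1/86 (J = 1/(-42 - 44) = 1/(-86) = -1/86 ≈ -0.011628)
J*54 = -1/86*54 = -27/43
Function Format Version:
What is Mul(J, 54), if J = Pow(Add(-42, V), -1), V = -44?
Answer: Rational(-27, 43) ≈ -0.62791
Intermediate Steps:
J = Rational(-1, 86) (J = Pow(Add(-42, -44), -1) = Pow(-86, -1) = Rational(-1, 86) ≈ -0.011628)
Mul(J, 54) = Mul(Rational(-1, 86), 54) = Rational(-27, 43)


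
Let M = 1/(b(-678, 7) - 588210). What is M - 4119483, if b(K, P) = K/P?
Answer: -16964640677491/4118148 ≈ -4.1195e+6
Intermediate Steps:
M = -7/4118148 (M = 1/(-678/7 - 588210) = 1/(-4118148/7) = -7/4118148 ≈ -1.6998e-6)
M - 4119483 = -7/4118148 - 4119483 = -16964640677491/4118148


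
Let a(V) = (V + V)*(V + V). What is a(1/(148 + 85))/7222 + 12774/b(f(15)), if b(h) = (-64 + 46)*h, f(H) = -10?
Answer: 417364005751/5881127370 ≈ 70.967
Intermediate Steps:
a(V) = 4*V² (a(V) = (2*V)*(2*V) = 4*V²)
b(h) = -18*h
a(1/(148 + 85))/7222 + 12774/b(f(15)) = (4*(1/(148 + 85))²)/7222 + 12774/((-18*(-10))) = (4*(1/233)²)*(1/7222) + 12774/180 = (4*(1/233)²)*(1/7222) + 12774*(1/180) = (4*(1/54289))*(1/7222) + 2129/30 = (4/54289)*(1/7222) + 2129/30 = 2/196037579 + 2129/30 = 417364005751/5881127370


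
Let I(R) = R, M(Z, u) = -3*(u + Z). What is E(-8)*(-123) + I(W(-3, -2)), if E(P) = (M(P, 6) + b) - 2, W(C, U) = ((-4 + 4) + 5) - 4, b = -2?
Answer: -245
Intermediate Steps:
M(Z, u) = -3*Z - 3*u (M(Z, u) = -3*(Z + u) = -3*Z - 3*u)
W(C, U) = 1 (W(C, U) = (0 + 5) - 4 = 5 - 4 = 1)
E(P) = -22 - 3*P (E(P) = ((-3*P - 3*6) - 2) - 2 = ((-3*P - 18) - 2) - 2 = ((-18 - 3*P) - 2) - 2 = (-20 - 3*P) - 2 = -22 - 3*P)
E(-8)*(-123) + I(W(-3, -2)) = (-22 - 3*(-8))*(-123) + 1 = (-22 + 24)*(-123) + 1 = 2*(-123) + 1 = -246 + 1 = -245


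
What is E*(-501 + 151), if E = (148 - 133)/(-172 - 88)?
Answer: 525/26 ≈ 20.192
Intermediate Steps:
E = -3/52 (E = 15/(-260) = 15*(-1/260) = -3/52 ≈ -0.057692)
E*(-501 + 151) = -3*(-501 + 151)/52 = -3/52*(-350) = 525/26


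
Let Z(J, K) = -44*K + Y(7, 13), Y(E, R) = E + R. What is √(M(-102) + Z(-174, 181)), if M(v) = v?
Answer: 3*I*√894 ≈ 89.699*I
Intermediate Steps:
Z(J, K) = 20 - 44*K (Z(J, K) = -44*K + (7 + 13) = -44*K + 20 = 20 - 44*K)
√(M(-102) + Z(-174, 181)) = √(-102 + (20 - 44*181)) = √(-102 + (20 - 7964)) = √(-102 - 7944) = √(-8046) = 3*I*√894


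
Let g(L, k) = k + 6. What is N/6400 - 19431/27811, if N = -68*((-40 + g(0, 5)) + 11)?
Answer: -11289717/22248800 ≈ -0.50743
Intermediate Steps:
g(L, k) = 6 + k
N = 1224 (N = -68*((-40 + (6 + 5)) + 11) = -68*((-40 + 11) + 11) = -68*(-29 + 11) = -68*(-18) = 1224)
N/6400 - 19431/27811 = 1224/6400 - 19431/27811 = 1224*(1/6400) - 19431*1/27811 = 153/800 - 19431/27811 = -11289717/22248800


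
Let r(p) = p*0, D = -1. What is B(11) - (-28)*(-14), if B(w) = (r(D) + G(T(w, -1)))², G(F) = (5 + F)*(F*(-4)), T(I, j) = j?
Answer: -136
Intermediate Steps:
r(p) = 0
G(F) = -4*F*(5 + F) (G(F) = (5 + F)*(-4*F) = -4*F*(5 + F))
B(w) = 256 (B(w) = (0 - 4*(-1)*(5 - 1))² = (0 - 4*(-1)*4)² = (0 + 16)² = 16² = 256)
B(11) - (-28)*(-14) = 256 - (-28)*(-14) = 256 - 7*56 = 256 - 392 = -136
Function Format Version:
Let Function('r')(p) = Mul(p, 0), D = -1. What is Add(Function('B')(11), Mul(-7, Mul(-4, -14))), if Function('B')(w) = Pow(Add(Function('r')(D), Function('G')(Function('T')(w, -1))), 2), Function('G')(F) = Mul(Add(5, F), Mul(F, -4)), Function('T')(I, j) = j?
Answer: -136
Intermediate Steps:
Function('r')(p) = 0
Function('G')(F) = Mul(-4, F, Add(5, F)) (Function('G')(F) = Mul(Add(5, F), Mul(-4, F)) = Mul(-4, F, Add(5, F)))
Function('B')(w) = 256 (Function('B')(w) = Pow(Add(0, Mul(-4, -1, Add(5, -1))), 2) = Pow(Add(0, Mul(-4, -1, 4)), 2) = Pow(Add(0, 16), 2) = Pow(16, 2) = 256)
Add(Function('B')(11), Mul(-7, Mul(-4, -14))) = Add(256, Mul(-7, Mul(-4, -14))) = Add(256, Mul(-7, 56)) = Add(256, -392) = -136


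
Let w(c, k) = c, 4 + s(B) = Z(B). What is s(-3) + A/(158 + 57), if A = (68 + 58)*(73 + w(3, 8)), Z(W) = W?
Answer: 8071/215 ≈ 37.540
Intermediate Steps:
s(B) = -4 + B
A = 9576 (A = (68 + 58)*(73 + 3) = 126*76 = 9576)
s(-3) + A/(158 + 57) = (-4 - 3) + 9576/(158 + 57) = -7 + 9576/215 = 8071/215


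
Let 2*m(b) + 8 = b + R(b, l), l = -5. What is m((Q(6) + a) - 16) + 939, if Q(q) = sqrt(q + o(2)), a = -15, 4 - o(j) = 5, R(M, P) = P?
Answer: 917 + sqrt(5)/2 ≈ 918.12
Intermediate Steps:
o(j) = -1 (o(j) = 4 - 1*5 = 4 - 5 = -1)
Q(q) = sqrt(-1 + q) (Q(q) = sqrt(q - 1) = sqrt(-1 + q))
m(b) = -13/2 + b/2 (m(b) = -4 + (b - 5)/2 = -4 + (-5 + b)/2 = -4 + (-5/2 + b/2) = -13/2 + b/2)
m((Q(6) + a) - 16) + 939 = (-13/2 + ((sqrt(-1 + 6) - 15) - 16)/2) + 939 = (-13/2 + ((sqrt(5) - 15) - 16)/2) + 939 = (-13/2 + ((-15 + sqrt(5)) - 16)/2) + 939 = (-13/2 + (-31 + sqrt(5))/2) + 939 = (-13/2 + (-31/2 + sqrt(5)/2)) + 939 = (-22 + sqrt(5)/2) + 939 = 917 + sqrt(5)/2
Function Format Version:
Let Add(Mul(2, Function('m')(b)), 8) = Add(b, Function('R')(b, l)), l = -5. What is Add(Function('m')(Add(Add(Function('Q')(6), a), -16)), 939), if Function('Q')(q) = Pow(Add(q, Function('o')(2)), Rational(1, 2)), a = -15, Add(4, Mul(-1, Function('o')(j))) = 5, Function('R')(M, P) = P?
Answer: Add(917, Mul(Rational(1, 2), Pow(5, Rational(1, 2)))) ≈ 918.12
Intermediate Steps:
Function('o')(j) = -1 (Function('o')(j) = Add(4, Mul(-1, 5)) = Add(4, -5) = -1)
Function('Q')(q) = Pow(Add(-1, q), Rational(1, 2)) (Function('Q')(q) = Pow(Add(q, -1), Rational(1, 2)) = Pow(Add(-1, q), Rational(1, 2)))
Function('m')(b) = Add(Rational(-13, 2), Mul(Rational(1, 2), b)) (Function('m')(b) = Add(-4, Mul(Rational(1, 2), Add(b, -5))) = Add(-4, Mul(Rational(1, 2), Add(-5, b))) = Add(-4, Add(Rational(-5, 2), Mul(Rational(1, 2), b))) = Add(Rational(-13, 2), Mul(Rational(1, 2), b)))
Add(Function('m')(Add(Add(Function('Q')(6), a), -16)), 939) = Add(Add(Rational(-13, 2), Mul(Rational(1, 2), Add(Add(Pow(Add(-1, 6), Rational(1, 2)), -15), -16))), 939) = Add(Add(Rational(-13, 2), Mul(Rational(1, 2), Add(Add(Pow(5, Rational(1, 2)), -15), -16))), 939) = Add(Add(Rational(-13, 2), Mul(Rational(1, 2), Add(Add(-15, Pow(5, Rational(1, 2))), -16))), 939) = Add(Add(Rational(-13, 2), Mul(Rational(1, 2), Add(-31, Pow(5, Rational(1, 2))))), 939) = Add(Add(Rational(-13, 2), Add(Rational(-31, 2), Mul(Rational(1, 2), Pow(5, Rational(1, 2))))), 939) = Add(Add(-22, Mul(Rational(1, 2), Pow(5, Rational(1, 2)))), 939) = Add(917, Mul(Rational(1, 2), Pow(5, Rational(1, 2))))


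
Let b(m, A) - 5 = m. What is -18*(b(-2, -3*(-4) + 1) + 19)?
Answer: -396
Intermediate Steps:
b(m, A) = 5 + m
-18*(b(-2, -3*(-4) + 1) + 19) = -18*((5 - 2) + 19) = -18*(3 + 19) = -18*22 = -396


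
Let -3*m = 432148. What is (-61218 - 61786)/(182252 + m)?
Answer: -92253/28652 ≈ -3.2198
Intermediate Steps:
m = -432148/3 (m = -⅓*432148 = -432148/3 ≈ -1.4405e+5)
(-61218 - 61786)/(182252 + m) = (-61218 - 61786)/(182252 - 432148/3) = -123004/114608/3 = -123004*3/114608 = -92253/28652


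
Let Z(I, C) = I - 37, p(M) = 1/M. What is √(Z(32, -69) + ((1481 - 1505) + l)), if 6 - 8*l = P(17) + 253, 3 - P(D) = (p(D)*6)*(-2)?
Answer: I*√69751/34 ≈ 7.7678*I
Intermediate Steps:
P(D) = 3 + 12/D (P(D) = 3 - 6/D*(-2) = 3 - (-12)/D = 3 + 12/D)
l = -2131/68 (l = ¾ - ((3 + 12/17) + 253)/8 = ¾ - (63/17 + 253)/8 = ¾ - ⅛*4364/17 = ¾ - 1091/34 = -2131/68 ≈ -31.338)
Z(I, C) = -37 + I
√(Z(32, -69) + ((1481 - 1505) + l)) = √((-37 + 32) + ((1481 - 1505) - 2131/68)) = √(-5 + (-24 - 2131/68)) = √(-5 - 3763/68) = √(-4103/68) = I*√69751/34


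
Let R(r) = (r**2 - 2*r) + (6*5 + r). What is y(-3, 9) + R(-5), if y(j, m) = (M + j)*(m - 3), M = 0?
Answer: 42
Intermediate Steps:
y(j, m) = j*(-3 + m) (y(j, m) = (0 + j)*(m - 3) = j*(-3 + m))
R(r) = 30 + r**2 - r (R(r) = (r**2 - 2*r) + (30 + r) = 30 + r**2 - r)
y(-3, 9) + R(-5) = -3*(-3 + 9) + (30 + (-5)**2 - 1*(-5)) = -3*6 + (30 + 25 + 5) = -18 + 60 = 42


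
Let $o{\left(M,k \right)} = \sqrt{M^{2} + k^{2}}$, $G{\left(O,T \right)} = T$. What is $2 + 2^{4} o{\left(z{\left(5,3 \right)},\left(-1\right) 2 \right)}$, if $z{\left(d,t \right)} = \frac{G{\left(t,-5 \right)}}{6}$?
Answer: $\frac{110}{3} \approx 36.667$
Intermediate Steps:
$z{\left(d,t \right)} = - \frac{5}{6}$
$2 + 2^{4} o{\left(z{\left(5,3 \right)},\left(-1\right) 2 \right)} = 2 + 2^{4} \sqrt{\left(- \frac{5}{6}\right)^{2} + \left(\left(-1\right) 2\right)^{2}} = 2 + 16 \sqrt{\frac{25}{36} + \left(-2\right)^{2}} = 2 + 16 \sqrt{\frac{25}{36} + 4} = 2 + 16 \sqrt{\frac{169}{36}} = 2 + 16 \cdot \frac{13}{6} = 2 + \frac{104}{3} = \frac{110}{3}$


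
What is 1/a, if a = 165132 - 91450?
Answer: 1/73682 ≈ 1.3572e-5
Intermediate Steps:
a = 73682
1/a = 1/73682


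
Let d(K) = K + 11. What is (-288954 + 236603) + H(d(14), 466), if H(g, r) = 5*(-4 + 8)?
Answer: -52331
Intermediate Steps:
d(K) = 11 + K
H(g, r) = 20 (H(g, r) = 5*4 = 20)
(-288954 + 236603) + H(d(14), 466) = (-288954 + 236603) + 20 = -52351 + 20 = -52331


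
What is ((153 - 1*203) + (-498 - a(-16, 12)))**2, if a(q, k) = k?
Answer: 313600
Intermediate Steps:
((153 - 1*203) + (-498 - a(-16, 12)))**2 = ((153 - 1*203) + (-498 - 1*12))**2 = ((153 - 203) + (-498 - 12))**2 = (-50 - 510)**2 = (-560)**2 = 313600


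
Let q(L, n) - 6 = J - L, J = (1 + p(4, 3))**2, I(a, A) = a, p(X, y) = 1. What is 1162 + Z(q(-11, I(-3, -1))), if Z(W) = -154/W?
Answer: 3464/3 ≈ 1154.7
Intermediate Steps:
J = 4 (J = (1 + 1)**2 = 2**2 = 4)
q(L, n) = 10 - L (q(L, n) = 6 + (4 - L) = 10 - L)
1162 + Z(q(-11, I(-3, -1))) = 1162 - 154/(10 - 1*(-11)) = 1162 - 154/(10 + 11) = 1162 - 154/21 = 1162 - 154*1/21 = 1162 - 22/3 = 3464/3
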